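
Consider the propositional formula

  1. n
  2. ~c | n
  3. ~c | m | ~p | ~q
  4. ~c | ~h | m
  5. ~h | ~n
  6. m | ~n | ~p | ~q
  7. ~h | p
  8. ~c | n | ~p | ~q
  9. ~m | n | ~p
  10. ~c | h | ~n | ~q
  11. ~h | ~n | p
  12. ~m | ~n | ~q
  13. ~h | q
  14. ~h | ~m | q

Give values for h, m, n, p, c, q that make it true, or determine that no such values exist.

h = False, m = False, n = True, p = False, c = False, q = True

Unit clause (n) forces n = True.
In (~h | ~n) only ~h is left, so h = False.
Set m = False.
Set p = False.
Set c = False.
Set q = True.
All clauses satisfied.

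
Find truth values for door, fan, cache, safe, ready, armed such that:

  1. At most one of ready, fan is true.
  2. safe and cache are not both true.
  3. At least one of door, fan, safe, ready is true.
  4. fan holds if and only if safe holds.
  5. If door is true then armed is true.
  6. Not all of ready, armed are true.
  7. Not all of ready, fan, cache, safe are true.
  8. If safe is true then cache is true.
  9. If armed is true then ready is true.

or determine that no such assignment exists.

door: False, fan: False, cache: True, safe: False, ready: True, armed: False

  (1) {ready, fan}: 1 true — at most one ✓
  (2) safe=F, cache=T — not both ✓
  (3) {door, fan, safe, ready}: 1 true — at least one ✓
  (4) fan=F, safe=F — same ✓
  (5) door=F ⇒ armed: vacuous ✓
  (6) {ready, armed}: 1/2 true — not all ✓
  (7) {ready, fan, cache, safe}: 2/4 true — not all ✓
  (8) safe=F ⇒ cache: vacuous ✓
  (9) armed=F ⇒ ready: vacuous ✓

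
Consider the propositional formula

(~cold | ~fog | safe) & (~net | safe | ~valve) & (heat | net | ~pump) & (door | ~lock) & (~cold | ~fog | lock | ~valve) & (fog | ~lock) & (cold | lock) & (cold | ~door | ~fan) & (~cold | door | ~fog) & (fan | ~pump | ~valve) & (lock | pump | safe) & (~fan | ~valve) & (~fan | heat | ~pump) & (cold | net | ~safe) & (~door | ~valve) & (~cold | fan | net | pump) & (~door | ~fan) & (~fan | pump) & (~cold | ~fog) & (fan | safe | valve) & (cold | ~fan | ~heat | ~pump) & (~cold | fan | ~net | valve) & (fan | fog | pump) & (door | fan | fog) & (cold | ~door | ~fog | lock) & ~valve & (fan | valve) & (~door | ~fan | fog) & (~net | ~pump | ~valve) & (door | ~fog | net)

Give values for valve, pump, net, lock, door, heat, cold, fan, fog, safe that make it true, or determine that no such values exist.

valve = False, pump = True, net = False, lock = False, door = False, heat = True, cold = True, fan = True, fog = False, safe = True

Unit clause (~valve) forces valve = False.
In (fan | valve) only fan is left, so fan = True.
In (~door | ~fan) only ~door is left, so door = False.
In (~fan | pump) only pump is left, so pump = True.
In (door | ~lock) only ~lock is left, so lock = False.
In (cold | lock) only cold is left, so cold = True.
In (~cold | door | ~fog) only ~fog is left, so fog = False.
In (~fan | heat | ~pump) only heat is left, so heat = True.
Set net = False.
Set safe = True.
All clauses satisfied.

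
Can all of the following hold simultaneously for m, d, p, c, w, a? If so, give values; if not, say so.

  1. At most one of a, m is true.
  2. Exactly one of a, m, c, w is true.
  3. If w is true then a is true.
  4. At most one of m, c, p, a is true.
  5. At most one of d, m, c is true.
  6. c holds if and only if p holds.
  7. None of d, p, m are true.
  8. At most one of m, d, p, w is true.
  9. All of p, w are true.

The formula is unsatisfiable.

Case p = True:
  Constraint (7) is violated (p=T) — contradiction.
Case p = False:
  Constraint (9) is violated (p=F) — contradiction.
Both cases fail — unsatisfiable.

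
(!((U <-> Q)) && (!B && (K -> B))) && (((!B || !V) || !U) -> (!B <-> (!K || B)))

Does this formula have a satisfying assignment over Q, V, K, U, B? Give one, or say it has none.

Q = False; V = True; K = False; U = True; B = False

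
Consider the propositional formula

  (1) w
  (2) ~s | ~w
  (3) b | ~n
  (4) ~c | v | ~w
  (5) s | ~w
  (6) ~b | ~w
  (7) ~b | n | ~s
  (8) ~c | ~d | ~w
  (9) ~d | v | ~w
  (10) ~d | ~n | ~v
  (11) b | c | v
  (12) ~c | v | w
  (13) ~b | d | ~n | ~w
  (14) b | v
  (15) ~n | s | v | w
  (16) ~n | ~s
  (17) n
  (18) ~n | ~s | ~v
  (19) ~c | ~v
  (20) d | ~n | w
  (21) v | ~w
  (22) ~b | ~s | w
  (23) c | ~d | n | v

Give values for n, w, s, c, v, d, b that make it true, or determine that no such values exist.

The formula is unsatisfiable.

Case w = True:
  (~s | ~w) forces s = False.
  Clause (s | ~w) is falsified — contradiction.
Case w = False:
  Clause (w) is falsified — contradiction.
Both cases fail, so the formula is unsatisfiable.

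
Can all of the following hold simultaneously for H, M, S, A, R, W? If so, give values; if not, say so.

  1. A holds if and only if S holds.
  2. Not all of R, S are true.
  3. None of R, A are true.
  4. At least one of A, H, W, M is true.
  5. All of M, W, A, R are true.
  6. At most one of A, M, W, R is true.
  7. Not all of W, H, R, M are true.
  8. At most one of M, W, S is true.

No satisfying assignment exists.

Case A = True:
  Constraint (3) is violated (A=T) — contradiction.
Case A = False:
  Constraint (5) is violated (A=F) — contradiction.
Both cases fail — unsatisfiable.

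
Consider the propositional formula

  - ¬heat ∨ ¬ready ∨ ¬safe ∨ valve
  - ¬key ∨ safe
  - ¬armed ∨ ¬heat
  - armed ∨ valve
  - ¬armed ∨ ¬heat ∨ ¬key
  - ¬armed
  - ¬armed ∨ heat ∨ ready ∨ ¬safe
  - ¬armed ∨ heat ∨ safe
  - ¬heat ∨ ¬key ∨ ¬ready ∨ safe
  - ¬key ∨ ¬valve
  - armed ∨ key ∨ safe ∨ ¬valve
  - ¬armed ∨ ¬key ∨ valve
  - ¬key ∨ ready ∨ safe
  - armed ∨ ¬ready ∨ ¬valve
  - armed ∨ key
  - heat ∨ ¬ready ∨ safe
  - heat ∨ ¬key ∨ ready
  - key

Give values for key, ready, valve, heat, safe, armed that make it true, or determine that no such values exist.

The formula is unsatisfiable.

Case armed = True:
  Clause (¬armed) is falsified — contradiction.
Case armed = False:
  (armed ∨ valve) forces valve = True.
  (¬key ∨ ¬valve) forces key = False.
  Clause (armed ∨ key) is falsified — contradiction.
Both cases fail, so the formula is unsatisfiable.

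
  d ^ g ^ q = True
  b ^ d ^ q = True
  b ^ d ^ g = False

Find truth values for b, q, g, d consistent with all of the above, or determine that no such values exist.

b=T; q=F; g=T; d=F

d ^ g ^ q = F ^ T ^ F = True ✓
b ^ d ^ q = T ^ F ^ F = True ✓
b ^ d ^ g = T ^ F ^ T = False ✓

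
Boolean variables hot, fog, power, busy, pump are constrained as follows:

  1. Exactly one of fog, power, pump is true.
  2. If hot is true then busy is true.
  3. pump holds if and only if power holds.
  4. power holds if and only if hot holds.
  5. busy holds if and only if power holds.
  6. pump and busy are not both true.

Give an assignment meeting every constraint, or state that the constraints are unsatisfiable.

hot = False, fog = True, power = False, busy = False, pump = False

  (1) {fog, power, pump}: 1 true — exactly one ✓
  (2) hot=F ⇒ busy: vacuous ✓
  (3) pump=F, power=F — same ✓
  (4) power=F, hot=F — same ✓
  (5) busy=F, power=F — same ✓
  (6) pump=F, busy=F — not both ✓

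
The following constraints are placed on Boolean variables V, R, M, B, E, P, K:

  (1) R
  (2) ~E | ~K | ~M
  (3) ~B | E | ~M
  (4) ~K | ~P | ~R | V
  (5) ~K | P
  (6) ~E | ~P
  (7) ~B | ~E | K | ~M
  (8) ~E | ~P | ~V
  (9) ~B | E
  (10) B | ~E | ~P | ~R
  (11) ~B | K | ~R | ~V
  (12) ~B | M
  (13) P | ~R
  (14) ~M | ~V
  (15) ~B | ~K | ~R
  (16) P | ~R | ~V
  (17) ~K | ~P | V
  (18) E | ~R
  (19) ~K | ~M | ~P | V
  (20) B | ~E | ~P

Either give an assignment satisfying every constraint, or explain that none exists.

No satisfying assignment exists.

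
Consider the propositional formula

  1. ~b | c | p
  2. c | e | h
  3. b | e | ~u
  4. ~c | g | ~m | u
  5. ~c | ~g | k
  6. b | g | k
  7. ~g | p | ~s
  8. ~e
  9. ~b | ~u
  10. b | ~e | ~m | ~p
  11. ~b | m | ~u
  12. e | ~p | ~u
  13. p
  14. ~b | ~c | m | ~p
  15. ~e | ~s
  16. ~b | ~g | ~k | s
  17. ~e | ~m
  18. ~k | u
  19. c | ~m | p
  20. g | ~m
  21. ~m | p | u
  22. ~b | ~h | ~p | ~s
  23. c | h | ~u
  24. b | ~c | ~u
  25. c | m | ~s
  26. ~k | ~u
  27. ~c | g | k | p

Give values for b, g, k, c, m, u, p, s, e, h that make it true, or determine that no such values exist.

Unit clause (~e) forces e = False.
Unit clause (p) forces p = True.
In (e | ~p | ~u) only ~u is left, so u = False.
In (~k | u) only ~k is left, so k = False.
Set b = True.
Set g = True.
  then (~c | ~g | k) forces c = False.
  then (c | e | h) forces h = True.
  then (~b | ~h | ~p | ~s) forces s = False.
Set m = False.
All clauses satisfied.

b=T, g=T, k=F, c=F, m=F, u=F, p=T, s=F, e=F, h=T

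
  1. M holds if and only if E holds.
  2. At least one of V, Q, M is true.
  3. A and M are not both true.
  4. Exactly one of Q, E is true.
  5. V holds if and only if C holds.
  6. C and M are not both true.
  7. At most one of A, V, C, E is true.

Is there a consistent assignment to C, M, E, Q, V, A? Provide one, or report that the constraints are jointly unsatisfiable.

C=F, M=F, E=F, Q=T, V=F, A=F

  (1) M=F, E=F — same ✓
  (2) {V, Q, M}: 1 true — at least one ✓
  (3) A=F, M=F — not both ✓
  (4) {Q, E}: 1 true — exactly one ✓
  (5) V=F, C=F — same ✓
  (6) C=F, M=F — not both ✓
  (7) {A, V, C, E}: 0 true — at most one ✓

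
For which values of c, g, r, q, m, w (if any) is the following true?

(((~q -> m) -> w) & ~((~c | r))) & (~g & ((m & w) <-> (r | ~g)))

c = True; g = False; r = False; q = False; m = True; w = True

  ((~q -> m) -> w) & ~((~c | r)) = True
    (~q -> m) -> w = True
      ~q -> m = True
        ~q = True
    ~((~c | r)) = True
      ~c | r = False
        ~c = False
  ~g & ((m & w) <-> (r | ~g)) = True
    ~g = True
    (m & w) <-> (r | ~g) = True
      m & w = True
      r | ~g = True
        ~g = True
Both conjuncts True, so the formula holds.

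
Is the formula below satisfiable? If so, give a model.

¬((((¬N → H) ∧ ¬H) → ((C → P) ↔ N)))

H=F, C=T, N=T, P=F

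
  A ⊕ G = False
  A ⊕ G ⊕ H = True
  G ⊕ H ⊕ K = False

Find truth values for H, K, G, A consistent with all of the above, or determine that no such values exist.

H=T; K=F; G=T; A=T

A ⊕ G = T ⊕ T = False ✓
A ⊕ G ⊕ H = T ⊕ T ⊕ T = True ✓
G ⊕ H ⊕ K = T ⊕ T ⊕ F = False ✓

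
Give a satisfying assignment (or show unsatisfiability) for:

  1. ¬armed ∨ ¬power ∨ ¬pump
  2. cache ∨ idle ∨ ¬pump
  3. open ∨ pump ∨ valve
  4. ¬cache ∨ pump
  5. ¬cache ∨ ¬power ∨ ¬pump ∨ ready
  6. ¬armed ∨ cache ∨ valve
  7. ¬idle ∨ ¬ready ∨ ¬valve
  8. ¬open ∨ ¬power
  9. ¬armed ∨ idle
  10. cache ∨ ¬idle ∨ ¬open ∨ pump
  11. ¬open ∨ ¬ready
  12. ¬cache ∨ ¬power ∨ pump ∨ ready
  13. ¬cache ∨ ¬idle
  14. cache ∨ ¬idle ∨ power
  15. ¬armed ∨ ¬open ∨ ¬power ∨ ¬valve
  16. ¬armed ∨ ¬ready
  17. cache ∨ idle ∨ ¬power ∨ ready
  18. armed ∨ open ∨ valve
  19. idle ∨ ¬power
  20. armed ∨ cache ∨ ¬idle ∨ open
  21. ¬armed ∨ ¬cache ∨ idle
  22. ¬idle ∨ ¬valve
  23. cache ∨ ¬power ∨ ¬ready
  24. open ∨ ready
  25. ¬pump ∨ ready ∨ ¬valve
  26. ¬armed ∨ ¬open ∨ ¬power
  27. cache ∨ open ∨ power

Set power = False.
Try idle = True:
  (¬cache ∨ ¬idle) forces cache = False.
  clause (cache ∨ ¬idle ∨ power) is falsified — backtrack.
So idle = False.
  then (¬armed ∨ idle) forces armed = False.
Set ready = True.
  then (¬open ∨ ¬ready) forces open = False.
  then (armed ∨ open ∨ valve) forces valve = True.
  then (cache ∨ open ∨ power) forces cache = True.
  then (¬cache ∨ pump) forces pump = True.
All clauses satisfied.

power = False, idle = False, ready = True, armed = False, valve = True, cache = True, pump = True, open = False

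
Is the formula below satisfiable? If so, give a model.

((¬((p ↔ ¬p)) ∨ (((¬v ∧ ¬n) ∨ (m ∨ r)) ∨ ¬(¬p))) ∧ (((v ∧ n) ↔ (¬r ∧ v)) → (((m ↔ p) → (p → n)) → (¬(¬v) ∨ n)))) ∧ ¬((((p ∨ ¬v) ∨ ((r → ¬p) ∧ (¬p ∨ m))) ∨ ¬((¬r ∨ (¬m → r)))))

Unsatisfiable

The conjunct ¬((((p ∨ ¬v) ∨ ((r → ¬p) ∧ (¬p ∨ m))) ∨ ¬((¬r ∨ (¬m → r))))) is unsatisfiable on its own:
  p = True: this becomes ¬((True ∨ ¬((¬r ∨ (¬m → r))))) = False.
  p = False: this becomes ¬((True ∨ ¬((¬r ∨ (¬m → r))))) = False.
So the whole conjunction is unsatisfiable.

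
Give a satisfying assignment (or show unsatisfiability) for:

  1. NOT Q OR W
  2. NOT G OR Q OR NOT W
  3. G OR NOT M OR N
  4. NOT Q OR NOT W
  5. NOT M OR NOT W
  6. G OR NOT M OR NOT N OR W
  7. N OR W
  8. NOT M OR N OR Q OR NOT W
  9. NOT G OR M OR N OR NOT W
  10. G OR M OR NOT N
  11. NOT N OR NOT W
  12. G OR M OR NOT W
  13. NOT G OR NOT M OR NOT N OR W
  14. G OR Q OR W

Try Q = True:
  (NOT Q OR W) forces W = True.
  clause (NOT Q OR NOT W) is falsified — backtrack.
So Q = False.
Set M = False.
Set G = True.
  then (NOT G OR Q OR NOT W) forces W = False.
  then (N OR W) forces N = True.
All clauses satisfied.

Q = False, M = False, G = True, N = True, W = False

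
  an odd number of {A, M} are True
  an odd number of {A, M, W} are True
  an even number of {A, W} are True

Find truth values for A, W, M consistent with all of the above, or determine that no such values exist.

A = False, W = False, M = True

{A, M}: 1 true → odd ✓
{A, M, W}: 1 true → odd ✓
{A, W}: 0 true → even ✓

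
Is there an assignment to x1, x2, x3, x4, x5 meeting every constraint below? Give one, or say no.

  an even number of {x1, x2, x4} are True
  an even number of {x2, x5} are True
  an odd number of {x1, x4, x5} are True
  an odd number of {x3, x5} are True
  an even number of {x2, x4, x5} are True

UNSATISFIABLE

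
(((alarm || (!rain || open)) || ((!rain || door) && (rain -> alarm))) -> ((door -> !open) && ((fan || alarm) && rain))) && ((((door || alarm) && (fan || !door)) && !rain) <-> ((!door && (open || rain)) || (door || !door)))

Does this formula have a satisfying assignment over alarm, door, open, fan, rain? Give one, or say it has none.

Unsatisfiable

Case rain = True: the formula simplifies to (((alarm || open) || (door && alarm)) -> ((door -> !open) && (fan || alarm))) && !((!door || (door || !door))).
  door = True: the conjunct !((!door || (door || !door))) becomes !((False || True)) = False.
  door = False: the conjunct !((!door || (door || !door))) becomes !((True || True)) = False.
Case rain = False: the conjunct ((alarm || (!rain || open)) || ((!rain || door) && (rain -> alarm))) -> ((door -> !open) && ((fan || alarm) && rain)) becomes (True || True) -> ((door -> !open) && False) = False.
Both cases fail — unsatisfiable.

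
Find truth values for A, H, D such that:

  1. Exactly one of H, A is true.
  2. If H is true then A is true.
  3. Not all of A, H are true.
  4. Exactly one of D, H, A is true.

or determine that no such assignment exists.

A = True, H = False, D = False

  (1) {H, A}: 1 true — exactly one ✓
  (2) H=F ⇒ A: vacuous ✓
  (3) {A, H}: 1/2 true — not all ✓
  (4) {D, H, A}: 1 true — exactly one ✓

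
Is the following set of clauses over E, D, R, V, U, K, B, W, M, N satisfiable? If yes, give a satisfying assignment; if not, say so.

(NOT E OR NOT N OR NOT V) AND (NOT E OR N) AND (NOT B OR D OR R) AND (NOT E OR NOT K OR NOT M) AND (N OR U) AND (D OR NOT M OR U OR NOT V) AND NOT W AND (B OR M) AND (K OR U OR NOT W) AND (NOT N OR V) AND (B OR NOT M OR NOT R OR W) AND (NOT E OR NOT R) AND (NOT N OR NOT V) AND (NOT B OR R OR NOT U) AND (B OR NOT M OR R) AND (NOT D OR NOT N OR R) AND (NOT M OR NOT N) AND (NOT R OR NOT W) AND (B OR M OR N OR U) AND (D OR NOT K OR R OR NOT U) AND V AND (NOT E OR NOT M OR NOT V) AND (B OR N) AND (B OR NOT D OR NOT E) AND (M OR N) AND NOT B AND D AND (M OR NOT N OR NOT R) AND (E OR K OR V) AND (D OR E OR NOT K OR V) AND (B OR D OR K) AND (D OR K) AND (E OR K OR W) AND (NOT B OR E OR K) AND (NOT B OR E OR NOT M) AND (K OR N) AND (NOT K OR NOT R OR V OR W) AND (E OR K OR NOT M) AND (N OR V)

Case B = True:
  Clause (NOT B) is falsified — contradiction.
Case B = False:
  (NOT W) forces W = False.
  (B OR M) forces M = True.
  (B OR NOT M OR NOT R OR W) forces R = False.
  Clause (B OR NOT M OR R) is falsified — contradiction.
Both cases fail, so the formula is unsatisfiable.

UNSATISFIABLE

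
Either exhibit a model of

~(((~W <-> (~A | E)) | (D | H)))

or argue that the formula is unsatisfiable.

W: True, D: False, E: True, A: True, H: False

  ~(((~W <-> (~A | E)) | (D | H))) = True
    (~W <-> (~A | E)) | (D | H) = False
      ~W <-> (~A | E) = False
        ~W = False
        ~A | E = True
          ~A = False
      D | H = False
The formula evaluates to True.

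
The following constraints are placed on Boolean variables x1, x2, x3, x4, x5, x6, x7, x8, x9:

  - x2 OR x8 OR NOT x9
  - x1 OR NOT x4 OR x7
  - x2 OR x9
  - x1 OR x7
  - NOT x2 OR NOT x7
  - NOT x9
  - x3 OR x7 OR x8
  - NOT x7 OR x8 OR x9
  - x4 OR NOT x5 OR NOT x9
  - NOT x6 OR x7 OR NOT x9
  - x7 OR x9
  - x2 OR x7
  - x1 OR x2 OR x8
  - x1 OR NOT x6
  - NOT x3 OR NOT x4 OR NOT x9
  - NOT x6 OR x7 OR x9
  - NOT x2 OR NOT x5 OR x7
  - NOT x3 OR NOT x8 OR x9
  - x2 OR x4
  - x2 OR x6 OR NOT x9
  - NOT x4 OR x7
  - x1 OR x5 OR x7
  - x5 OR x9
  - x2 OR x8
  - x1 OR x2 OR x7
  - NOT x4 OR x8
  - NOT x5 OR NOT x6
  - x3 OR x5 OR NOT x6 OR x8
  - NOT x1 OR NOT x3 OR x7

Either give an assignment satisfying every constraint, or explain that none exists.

Unsatisfiable

Case x9 = True:
  Clause (NOT x9) is falsified — contradiction.
Case x9 = False:
  (x2 OR x9) forces x2 = True.
  (NOT x2 OR NOT x7) forces x7 = False.
  Clause (x7 OR x9) is falsified — contradiction.
Both cases fail, so the formula is unsatisfiable.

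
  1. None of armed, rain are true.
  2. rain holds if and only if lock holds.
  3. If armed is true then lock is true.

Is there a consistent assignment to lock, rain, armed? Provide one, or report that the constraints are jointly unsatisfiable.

lock=F, rain=F, armed=F

  (1) {armed, rain}: 0 true — none ✓
  (2) rain=F, lock=F — same ✓
  (3) armed=F ⇒ lock: vacuous ✓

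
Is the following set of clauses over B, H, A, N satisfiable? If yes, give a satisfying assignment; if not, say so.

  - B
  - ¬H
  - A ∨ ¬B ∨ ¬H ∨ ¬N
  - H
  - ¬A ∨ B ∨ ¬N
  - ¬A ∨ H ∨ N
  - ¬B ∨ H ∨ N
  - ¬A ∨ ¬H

No satisfying assignment exists.

Case H = True:
  Clause (¬H) is falsified — contradiction.
Case H = False:
  Clause (H) is falsified — contradiction.
Both cases fail, so the formula is unsatisfiable.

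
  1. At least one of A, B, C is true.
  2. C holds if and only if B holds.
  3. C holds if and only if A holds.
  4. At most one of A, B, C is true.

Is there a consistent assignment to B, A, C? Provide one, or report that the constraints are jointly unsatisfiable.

Case B = True:
  (2) with B=T forces C = True.
  Constraint (4) is violated (B=T, C=T) — contradiction.
Case B = False:
  (2) with B=F forces C = False.
  (1) with B=F, C=F forces A = True.
  Constraint (3) is violated (C=F, A=T) — contradiction.
Both cases fail — unsatisfiable.

Unsatisfiable — no assignment works.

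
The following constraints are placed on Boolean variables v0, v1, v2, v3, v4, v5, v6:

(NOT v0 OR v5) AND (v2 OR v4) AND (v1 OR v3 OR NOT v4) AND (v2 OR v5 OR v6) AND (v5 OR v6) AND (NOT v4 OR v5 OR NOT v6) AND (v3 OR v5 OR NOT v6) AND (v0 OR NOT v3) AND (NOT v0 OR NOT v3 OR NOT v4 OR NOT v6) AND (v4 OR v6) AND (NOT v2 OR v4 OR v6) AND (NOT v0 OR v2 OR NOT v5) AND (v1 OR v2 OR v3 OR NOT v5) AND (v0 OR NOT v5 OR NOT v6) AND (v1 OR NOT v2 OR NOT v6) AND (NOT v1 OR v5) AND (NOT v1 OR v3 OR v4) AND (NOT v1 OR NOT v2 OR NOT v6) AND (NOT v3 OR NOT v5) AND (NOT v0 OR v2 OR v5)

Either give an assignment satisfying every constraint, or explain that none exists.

v0: False, v1: True, v2: True, v3: False, v4: True, v5: True, v6: False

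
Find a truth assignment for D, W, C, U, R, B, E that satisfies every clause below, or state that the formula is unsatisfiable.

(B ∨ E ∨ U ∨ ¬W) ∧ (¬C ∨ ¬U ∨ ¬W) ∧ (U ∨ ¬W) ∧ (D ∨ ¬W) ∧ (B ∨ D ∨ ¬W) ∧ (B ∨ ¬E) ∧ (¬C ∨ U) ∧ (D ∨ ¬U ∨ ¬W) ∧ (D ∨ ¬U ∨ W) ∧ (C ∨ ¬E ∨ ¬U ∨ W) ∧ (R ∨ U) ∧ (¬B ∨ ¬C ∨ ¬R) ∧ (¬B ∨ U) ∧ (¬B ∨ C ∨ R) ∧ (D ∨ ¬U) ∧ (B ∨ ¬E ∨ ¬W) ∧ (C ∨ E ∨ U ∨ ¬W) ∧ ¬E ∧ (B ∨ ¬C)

D: True, W: False, C: False, U: True, R: True, B: False, E: False

Unit clause (¬E) forces E = False.
Set D = True.
Set W = False.
Set C = False.
Set U = True.
Set R = True.
Set B = False.
All clauses satisfied.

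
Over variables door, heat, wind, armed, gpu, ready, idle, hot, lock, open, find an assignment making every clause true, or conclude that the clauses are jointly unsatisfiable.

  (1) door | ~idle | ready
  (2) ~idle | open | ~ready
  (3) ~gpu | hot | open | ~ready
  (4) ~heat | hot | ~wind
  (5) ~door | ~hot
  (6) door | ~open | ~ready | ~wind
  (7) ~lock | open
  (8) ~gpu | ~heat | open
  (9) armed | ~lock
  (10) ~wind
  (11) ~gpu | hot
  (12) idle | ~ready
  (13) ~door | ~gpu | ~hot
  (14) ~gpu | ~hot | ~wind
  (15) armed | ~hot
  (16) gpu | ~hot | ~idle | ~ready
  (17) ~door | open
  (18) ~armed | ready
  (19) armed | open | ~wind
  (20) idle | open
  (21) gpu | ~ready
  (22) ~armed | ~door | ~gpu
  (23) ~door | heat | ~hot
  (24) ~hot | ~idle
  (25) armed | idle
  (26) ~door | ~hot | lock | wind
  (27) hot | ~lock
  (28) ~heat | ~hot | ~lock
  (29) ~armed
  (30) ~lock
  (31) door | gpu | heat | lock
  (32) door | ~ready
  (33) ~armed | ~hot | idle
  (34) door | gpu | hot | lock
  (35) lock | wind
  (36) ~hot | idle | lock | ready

The formula is unsatisfiable.

Case lock = True:
  Clause (~lock) is falsified — contradiction.
Case lock = False:
  (~wind) forces wind = False.
  Clause (lock | wind) is falsified — contradiction.
Both cases fail, so the formula is unsatisfiable.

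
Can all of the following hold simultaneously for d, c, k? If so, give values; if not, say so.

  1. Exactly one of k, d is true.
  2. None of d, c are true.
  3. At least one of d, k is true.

d=F; c=F; k=T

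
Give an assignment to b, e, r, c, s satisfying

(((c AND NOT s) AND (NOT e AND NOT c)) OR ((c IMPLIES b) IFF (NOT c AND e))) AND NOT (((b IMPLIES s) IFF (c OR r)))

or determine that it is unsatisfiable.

b=T; e=T; r=T; c=F; s=F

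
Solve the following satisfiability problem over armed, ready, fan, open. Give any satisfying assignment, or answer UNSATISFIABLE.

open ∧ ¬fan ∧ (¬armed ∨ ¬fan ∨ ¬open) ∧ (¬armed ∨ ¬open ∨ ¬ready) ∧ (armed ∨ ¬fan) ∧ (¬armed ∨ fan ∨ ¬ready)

Unit clause (open) forces open = True.
Unit clause (¬fan) forces fan = False.
Set armed = True.
  then (¬armed ∨ ¬open ∨ ¬ready) forces ready = False.
Check each clause:
  (open): open holds.
  (¬fan): ¬fan holds.
  (¬armed ∨ ¬fan ∨ ¬open): ¬fan holds.
  (¬armed ∨ ¬open ∨ ¬ready): ¬ready holds.
  (armed ∨ ¬fan): armed holds.
  (¬armed ∨ fan ∨ ¬ready): ¬ready holds.
All clauses satisfied.

armed = True; ready = False; fan = False; open = True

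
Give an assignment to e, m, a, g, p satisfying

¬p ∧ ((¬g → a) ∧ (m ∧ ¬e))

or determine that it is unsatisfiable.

e = False, m = True, a = False, g = True, p = False

  ¬p = True
  (¬g → a) ∧ (m ∧ ¬e) = True
    ¬g → a = True
      ¬g = False
    m ∧ ¬e = True
      ¬e = True
Both conjuncts True, so the formula holds.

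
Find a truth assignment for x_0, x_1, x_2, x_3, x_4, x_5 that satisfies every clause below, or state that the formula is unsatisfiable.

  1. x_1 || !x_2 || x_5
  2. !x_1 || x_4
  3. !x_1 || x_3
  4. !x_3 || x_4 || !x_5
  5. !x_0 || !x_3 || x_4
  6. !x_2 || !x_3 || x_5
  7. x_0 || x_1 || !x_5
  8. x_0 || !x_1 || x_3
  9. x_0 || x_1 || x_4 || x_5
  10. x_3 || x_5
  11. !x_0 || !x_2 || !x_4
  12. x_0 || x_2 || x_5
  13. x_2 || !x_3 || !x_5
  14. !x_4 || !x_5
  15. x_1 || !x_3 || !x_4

Set x_0 = True.
Set x_1 = True.
  then (!x_1 || x_4) forces x_4 = True.
  then (!x_1 || x_3) forces x_3 = True.
  then (!x_0 || !x_2 || !x_4) forces x_2 = False.
  then (x_2 || !x_3 || !x_5) forces x_5 = False.
All clauses satisfied.

x_0 = True, x_1 = True, x_2 = False, x_3 = True, x_4 = True, x_5 = False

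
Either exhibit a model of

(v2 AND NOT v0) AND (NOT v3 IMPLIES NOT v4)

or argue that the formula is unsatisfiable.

v0 = False; v2 = True; v3 = True; v4 = True

  v2 AND NOT v0 = True
    NOT v0 = True
  NOT v3 IMPLIES NOT v4 = True
    NOT v3 = False
    NOT v4 = False
Both conjuncts True, so the formula holds.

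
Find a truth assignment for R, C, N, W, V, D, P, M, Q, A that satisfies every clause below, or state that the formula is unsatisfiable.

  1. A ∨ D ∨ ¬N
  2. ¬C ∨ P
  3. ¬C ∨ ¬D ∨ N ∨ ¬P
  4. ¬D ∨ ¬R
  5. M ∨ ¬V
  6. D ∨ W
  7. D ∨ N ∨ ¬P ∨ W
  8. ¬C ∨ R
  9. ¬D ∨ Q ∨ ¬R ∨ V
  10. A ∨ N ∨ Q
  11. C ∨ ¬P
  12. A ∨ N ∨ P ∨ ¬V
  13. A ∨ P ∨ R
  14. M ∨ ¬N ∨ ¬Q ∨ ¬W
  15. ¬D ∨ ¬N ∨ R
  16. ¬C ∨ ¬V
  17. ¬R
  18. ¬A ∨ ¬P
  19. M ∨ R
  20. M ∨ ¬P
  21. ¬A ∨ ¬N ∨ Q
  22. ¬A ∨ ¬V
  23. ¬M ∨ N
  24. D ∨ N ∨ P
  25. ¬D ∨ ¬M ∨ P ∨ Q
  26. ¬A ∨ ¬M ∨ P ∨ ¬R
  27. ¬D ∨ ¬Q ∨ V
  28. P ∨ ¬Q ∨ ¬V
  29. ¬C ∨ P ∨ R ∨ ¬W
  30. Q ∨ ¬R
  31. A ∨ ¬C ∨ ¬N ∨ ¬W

R = False, C = False, N = True, W = True, V = False, D = False, P = False, M = True, Q = True, A = True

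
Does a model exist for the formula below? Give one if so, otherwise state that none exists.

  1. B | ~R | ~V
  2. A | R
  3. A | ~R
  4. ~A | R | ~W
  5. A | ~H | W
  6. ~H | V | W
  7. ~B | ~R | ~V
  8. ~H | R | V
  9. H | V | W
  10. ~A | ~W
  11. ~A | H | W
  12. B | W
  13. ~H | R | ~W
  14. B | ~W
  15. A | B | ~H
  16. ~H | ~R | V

B=T, A=T, H=T, R=F, V=T, W=F

Try B = False:
  (B | W) forces W = True.
  clause (B | ~W) is falsified — backtrack.
So B = True.
Set A = True.
  then (~A | ~W) forces W = False.
  then (~A | H | W) forces H = True.
  then (~H | V | W) forces V = True.
  then (~B | ~R | ~V) forces R = False.
All clauses satisfied.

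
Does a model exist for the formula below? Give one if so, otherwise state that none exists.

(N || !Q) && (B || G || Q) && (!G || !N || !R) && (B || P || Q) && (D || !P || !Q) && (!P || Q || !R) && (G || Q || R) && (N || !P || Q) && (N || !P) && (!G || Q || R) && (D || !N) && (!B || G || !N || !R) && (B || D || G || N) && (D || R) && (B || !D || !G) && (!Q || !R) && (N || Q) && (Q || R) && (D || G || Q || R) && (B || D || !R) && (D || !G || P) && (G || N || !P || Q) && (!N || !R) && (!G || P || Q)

G=F; P=T; R=F; N=T; B=T; D=T; Q=T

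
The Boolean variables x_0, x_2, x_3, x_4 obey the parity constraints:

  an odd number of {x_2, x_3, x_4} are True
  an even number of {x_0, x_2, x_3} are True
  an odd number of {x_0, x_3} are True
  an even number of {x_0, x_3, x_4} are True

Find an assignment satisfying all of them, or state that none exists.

x_0 = False; x_2 = True; x_3 = True; x_4 = True

{x_2, x_3, x_4}: 3 true → odd ✓
{x_0, x_2, x_3}: 2 true → even ✓
{x_0, x_3}: 1 true → odd ✓
{x_0, x_3, x_4}: 2 true → even ✓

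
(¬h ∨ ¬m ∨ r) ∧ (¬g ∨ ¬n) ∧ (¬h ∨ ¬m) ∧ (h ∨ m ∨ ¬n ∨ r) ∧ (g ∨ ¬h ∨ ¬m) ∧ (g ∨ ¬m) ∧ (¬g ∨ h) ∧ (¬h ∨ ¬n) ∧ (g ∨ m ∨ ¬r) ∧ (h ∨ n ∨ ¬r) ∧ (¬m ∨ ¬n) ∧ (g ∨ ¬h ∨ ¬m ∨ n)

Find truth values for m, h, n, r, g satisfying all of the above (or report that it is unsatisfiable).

m = False; h = True; n = False; r = False; g = False

Try m = True:
  (¬h ∨ ¬m) forces h = False.
  (g ∨ ¬m) forces g = True.
  clause (¬g ∨ h) is falsified — backtrack.
So m = False.
Set h = True.
  then (¬h ∨ ¬n) forces n = False.
Set r = False.
Set g = False.
All clauses satisfied.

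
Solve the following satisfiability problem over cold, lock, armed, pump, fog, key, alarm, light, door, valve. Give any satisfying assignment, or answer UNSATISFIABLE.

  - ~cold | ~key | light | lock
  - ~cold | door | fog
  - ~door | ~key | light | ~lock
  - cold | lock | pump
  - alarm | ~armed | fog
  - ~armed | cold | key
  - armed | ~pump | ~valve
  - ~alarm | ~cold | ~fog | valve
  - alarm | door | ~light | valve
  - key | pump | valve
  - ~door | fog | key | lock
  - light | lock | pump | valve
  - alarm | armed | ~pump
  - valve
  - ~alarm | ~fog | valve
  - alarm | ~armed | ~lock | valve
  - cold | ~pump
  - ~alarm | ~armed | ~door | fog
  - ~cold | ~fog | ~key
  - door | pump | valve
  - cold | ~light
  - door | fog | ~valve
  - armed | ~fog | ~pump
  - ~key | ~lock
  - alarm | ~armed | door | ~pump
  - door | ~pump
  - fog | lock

cold=T, lock=F, armed=F, pump=F, fog=T, key=F, alarm=F, light=F, door=T, valve=T

Unit clause (valve) forces valve = True.
Set cold = True.
Set lock = False.
  then (fog | lock) forces fog = True.
  then (~cold | ~fog | ~key) forces key = False.
Set armed = False.
  then (armed | ~pump | ~valve) forces pump = False.
Set alarm = False.
Set light = False.
Set door = True.
All clauses satisfied.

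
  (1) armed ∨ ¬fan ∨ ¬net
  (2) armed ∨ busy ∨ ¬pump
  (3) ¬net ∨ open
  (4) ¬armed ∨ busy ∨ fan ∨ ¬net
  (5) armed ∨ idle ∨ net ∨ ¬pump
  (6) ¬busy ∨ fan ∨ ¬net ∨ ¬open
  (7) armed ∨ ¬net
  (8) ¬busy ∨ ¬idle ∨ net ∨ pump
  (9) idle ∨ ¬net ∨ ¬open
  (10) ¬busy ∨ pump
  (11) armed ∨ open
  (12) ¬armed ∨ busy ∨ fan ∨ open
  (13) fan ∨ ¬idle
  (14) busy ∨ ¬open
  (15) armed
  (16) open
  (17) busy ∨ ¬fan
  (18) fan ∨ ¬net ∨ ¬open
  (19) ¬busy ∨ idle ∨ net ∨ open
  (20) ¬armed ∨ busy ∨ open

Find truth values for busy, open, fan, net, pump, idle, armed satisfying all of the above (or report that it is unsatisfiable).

busy: True; open: True; fan: True; net: False; pump: True; idle: True; armed: True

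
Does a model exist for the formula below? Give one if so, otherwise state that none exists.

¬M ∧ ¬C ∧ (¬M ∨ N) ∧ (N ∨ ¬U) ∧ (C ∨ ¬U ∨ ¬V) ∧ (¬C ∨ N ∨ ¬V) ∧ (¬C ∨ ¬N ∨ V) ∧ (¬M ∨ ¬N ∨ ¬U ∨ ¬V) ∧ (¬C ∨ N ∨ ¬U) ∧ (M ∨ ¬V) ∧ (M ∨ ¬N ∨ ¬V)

Unit clause (¬M) forces M = False.
Unit clause (¬C) forces C = False.
In (M ∨ ¬V) only ¬V is left, so V = False.
Set U = True.
  then (N ∨ ¬U) forces N = True.
All clauses satisfied.

V=F, C=F, M=F, U=T, N=T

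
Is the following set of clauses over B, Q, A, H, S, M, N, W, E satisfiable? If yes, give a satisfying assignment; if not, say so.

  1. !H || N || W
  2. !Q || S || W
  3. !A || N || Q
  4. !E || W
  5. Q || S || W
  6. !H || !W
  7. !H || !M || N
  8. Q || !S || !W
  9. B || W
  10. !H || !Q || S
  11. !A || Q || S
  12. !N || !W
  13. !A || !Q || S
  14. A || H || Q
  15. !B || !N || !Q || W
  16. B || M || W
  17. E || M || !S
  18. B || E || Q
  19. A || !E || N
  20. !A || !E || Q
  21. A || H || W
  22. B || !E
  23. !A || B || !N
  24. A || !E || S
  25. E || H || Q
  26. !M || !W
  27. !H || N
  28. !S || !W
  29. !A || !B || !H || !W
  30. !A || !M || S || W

Set B = False.
  then (B || W) forces W = True.
  then (!N || !W) forces N = False.
  then (B || !E) forces E = False.
  then (!M || !W) forces M = False.
  then (!H || N) forces H = False.
  then (!S || !W) forces S = False.
  then (B || E || Q) forces Q = True.
  then (!A || !Q || S) forces A = False.
All clauses satisfied.

B=F, Q=T, A=F, H=F, S=F, M=F, N=F, W=T, E=F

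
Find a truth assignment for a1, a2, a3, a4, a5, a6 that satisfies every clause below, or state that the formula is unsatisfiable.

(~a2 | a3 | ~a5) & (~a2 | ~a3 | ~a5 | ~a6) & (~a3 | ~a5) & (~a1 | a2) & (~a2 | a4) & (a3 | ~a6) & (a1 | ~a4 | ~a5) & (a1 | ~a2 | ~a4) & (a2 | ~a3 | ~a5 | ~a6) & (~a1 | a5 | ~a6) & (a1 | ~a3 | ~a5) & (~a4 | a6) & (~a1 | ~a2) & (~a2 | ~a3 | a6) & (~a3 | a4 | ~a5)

a1: False, a2: False, a3: True, a4: False, a5: False, a6: True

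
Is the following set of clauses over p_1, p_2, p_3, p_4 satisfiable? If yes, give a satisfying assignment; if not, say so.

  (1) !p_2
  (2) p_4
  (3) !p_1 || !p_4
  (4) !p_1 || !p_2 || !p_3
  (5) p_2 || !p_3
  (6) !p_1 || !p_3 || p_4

Unit clause (!p_2) forces p_2 = False.
Unit clause (p_4) forces p_4 = True.
In (!p_1 || !p_4) only !p_1 is left, so p_1 = False.
In (p_2 || !p_3) only !p_3 is left, so p_3 = False.
Check each clause:
  (!p_2): !p_2 holds.
  (p_4): p_4 holds.
  (!p_1 || !p_4): !p_1 holds.
  (!p_1 || !p_2 || !p_3): !p_1 holds.
  (p_2 || !p_3): !p_3 holds.
  (!p_1 || !p_3 || p_4): !p_1 holds.
All clauses satisfied.

p_1 = False; p_2 = False; p_3 = False; p_4 = True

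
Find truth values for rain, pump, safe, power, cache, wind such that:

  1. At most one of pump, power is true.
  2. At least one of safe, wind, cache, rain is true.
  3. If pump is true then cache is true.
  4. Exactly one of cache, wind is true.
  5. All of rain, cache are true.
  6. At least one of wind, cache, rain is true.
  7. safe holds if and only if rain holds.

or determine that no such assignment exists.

rain = True, pump = True, safe = True, power = False, cache = True, wind = False

  (1) {pump, power}: 1 true — at most one ✓
  (2) {safe, wind, cache, rain}: 3 true — at least one ✓
  (3) pump=T ⇒ cache: T ✓
  (4) {cache, wind}: 1 true — exactly one ✓
  (5) {rain, cache}: all 2 true ✓
  (6) {wind, cache, rain}: 2 true — at least one ✓
  (7) safe=T, rain=T — same ✓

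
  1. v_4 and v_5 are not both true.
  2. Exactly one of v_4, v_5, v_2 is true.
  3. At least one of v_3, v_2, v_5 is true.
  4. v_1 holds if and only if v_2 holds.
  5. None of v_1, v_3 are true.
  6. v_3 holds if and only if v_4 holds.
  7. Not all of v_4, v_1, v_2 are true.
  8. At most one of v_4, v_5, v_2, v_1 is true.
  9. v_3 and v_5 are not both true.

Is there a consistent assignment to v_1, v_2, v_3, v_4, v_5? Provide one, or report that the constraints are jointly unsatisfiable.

v_1 = False, v_2 = False, v_3 = False, v_4 = False, v_5 = True

  (1) v_4=F, v_5=T — not both ✓
  (2) {v_4, v_5, v_2}: 1 true — exactly one ✓
  (3) {v_3, v_2, v_5}: 1 true — at least one ✓
  (4) v_1=F, v_2=F — same ✓
  (5) {v_1, v_3}: 0 true — none ✓
  (6) v_3=F, v_4=F — same ✓
  (7) {v_4, v_1, v_2}: 0/3 true — not all ✓
  (8) {v_4, v_5, v_2, v_1}: 1 true — at most one ✓
  (9) v_3=F, v_5=T — not both ✓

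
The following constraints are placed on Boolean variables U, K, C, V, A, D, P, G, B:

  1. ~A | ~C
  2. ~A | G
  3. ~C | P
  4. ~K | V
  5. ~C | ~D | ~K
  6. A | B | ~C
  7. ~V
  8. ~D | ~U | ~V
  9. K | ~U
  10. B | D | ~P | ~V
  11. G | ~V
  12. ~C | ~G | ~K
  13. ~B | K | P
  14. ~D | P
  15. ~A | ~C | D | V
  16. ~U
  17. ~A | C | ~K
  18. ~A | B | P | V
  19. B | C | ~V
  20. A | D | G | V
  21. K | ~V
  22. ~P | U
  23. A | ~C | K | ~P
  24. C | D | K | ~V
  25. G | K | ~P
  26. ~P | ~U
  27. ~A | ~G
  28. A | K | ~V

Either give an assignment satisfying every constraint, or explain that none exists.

U = False, K = False, C = False, V = False, A = False, D = False, P = False, G = True, B = False

Unit clause (~V) forces V = False.
Unit clause (~U) forces U = False.
In (~P | U) only ~P is left, so P = False.
In (~C | P) only ~C is left, so C = False.
In (~K | V) only ~K is left, so K = False.
In (~B | K | P) only ~B is left, so B = False.
In (~D | P) only ~D is left, so D = False.
In (~A | B | P | V) only ~A is left, so A = False.
In (A | D | G | V) only G is left, so G = True.
All clauses satisfied.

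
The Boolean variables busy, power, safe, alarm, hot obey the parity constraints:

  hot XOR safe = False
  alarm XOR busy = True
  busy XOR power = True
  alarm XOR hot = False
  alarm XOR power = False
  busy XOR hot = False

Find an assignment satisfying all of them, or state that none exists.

Adding constraints 2, 4, 6 mod 2: every variable appears an even number of times on the left, so the left side is 0.
But the right sides sum to 1 (mod 2). 0 ≠ 1 — the system is inconsistent.

Unsatisfiable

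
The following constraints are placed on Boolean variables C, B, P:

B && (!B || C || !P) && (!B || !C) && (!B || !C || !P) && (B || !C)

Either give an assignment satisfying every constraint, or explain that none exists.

Unit clause (B) forces B = True.
In (!B || !C) only !C is left, so C = False.
In (!B || C || !P) only !P is left, so P = False.
All clauses satisfied.

C = False, B = True, P = False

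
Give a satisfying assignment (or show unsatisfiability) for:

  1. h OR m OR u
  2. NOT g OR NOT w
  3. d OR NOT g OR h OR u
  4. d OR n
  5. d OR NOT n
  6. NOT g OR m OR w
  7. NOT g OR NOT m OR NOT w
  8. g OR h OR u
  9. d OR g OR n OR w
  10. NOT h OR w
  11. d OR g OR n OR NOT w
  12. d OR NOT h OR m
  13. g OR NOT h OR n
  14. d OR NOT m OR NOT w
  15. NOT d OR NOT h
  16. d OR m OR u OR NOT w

Set m = False.
Try u = False:
  (h OR m OR u) forces h = True.
  (NOT h OR w) forces w = True.
  (NOT g OR NOT w) forces g = False.
  (d OR NOT h OR m) forces d = True.
  clause (NOT d OR NOT h) is falsified — backtrack.
So u = True.
Set g = False.
Try h = True:
  (NOT h OR w) forces w = True.
  (d OR NOT h OR m) forces d = True.
  clause (NOT d OR NOT h) is falsified — backtrack.
So h = False.
Set w = True.
Set n = False.
  then (d OR n) forces d = True.
All clauses satisfied.

m=F; u=T; g=F; h=F; w=T; n=F; d=T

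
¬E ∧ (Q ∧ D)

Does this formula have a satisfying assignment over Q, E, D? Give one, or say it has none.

Q=T, E=F, D=T

  ¬E = True
  Q ∧ D = True
Both conjuncts True, so the formula holds.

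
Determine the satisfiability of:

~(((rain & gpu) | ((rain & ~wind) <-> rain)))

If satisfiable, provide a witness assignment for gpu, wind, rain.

gpu = False, wind = True, rain = True

  ~(((rain & gpu) | ((rain & ~wind) <-> rain))) = True
    (rain & gpu) | ((rain & ~wind) <-> rain) = False
      rain & gpu = False
      (rain & ~wind) <-> rain = False
        rain & ~wind = False
          ~wind = False
The formula evaluates to True.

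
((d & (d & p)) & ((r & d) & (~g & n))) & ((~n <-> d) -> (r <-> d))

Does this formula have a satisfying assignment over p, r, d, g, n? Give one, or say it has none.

p = True; r = True; d = True; g = False; n = True

  (d & (d & p)) & ((r & d) & (~g & n)) = True
    d & (d & p) = True
      d & p = True
    (r & d) & (~g & n) = True
      r & d = True
      ~g & n = True
        ~g = True
  (~n <-> d) -> (r <-> d) = True
    ~n <-> d = False
      ~n = False
    r <-> d = True
Both conjuncts True, so the formula holds.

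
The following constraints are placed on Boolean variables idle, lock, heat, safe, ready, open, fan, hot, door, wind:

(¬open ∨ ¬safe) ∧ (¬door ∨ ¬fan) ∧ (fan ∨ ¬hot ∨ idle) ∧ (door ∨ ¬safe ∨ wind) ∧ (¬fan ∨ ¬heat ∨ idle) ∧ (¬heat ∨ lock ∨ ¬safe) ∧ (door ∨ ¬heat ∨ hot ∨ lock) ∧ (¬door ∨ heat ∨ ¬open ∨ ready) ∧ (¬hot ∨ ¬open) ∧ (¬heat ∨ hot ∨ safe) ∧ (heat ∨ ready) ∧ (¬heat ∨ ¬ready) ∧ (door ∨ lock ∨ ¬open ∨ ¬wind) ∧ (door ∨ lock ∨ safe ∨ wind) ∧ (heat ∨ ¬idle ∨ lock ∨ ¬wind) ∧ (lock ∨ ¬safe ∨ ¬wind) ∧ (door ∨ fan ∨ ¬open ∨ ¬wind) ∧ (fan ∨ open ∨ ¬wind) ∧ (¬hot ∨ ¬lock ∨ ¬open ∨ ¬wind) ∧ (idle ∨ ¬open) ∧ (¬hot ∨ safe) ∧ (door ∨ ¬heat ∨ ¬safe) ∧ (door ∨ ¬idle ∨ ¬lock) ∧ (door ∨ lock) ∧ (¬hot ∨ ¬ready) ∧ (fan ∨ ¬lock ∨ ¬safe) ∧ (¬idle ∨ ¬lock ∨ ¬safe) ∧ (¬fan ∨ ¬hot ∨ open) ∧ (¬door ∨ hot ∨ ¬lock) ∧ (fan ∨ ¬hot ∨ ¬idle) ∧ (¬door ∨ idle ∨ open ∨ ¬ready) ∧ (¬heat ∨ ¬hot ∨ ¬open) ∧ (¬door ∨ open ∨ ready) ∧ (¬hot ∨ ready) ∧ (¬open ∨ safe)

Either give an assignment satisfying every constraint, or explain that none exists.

idle = False, lock = True, heat = False, safe = False, ready = True, open = False, fan = True, hot = False, door = False, wind = False

Set idle = False.
  then (idle ∨ ¬open) forces open = False.
Set lock = True.
Try heat = True:
  (¬fan ∨ ¬heat ∨ idle) forces fan = False.
  (fan ∨ ¬hot ∨ idle) forces hot = False.
  (¬heat ∨ hot ∨ safe) forces safe = True.
  clause (fan ∨ ¬lock ∨ ¬safe) is falsified — backtrack.
So heat = False.
  then (heat ∨ ready) forces ready = True.
  then (¬hot ∨ ¬ready) forces hot = False.
  then (¬door ∨ hot ∨ ¬lock) forces door = False.
Set safe = False.
Set fan = True.
Set wind = False.
All clauses satisfied.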